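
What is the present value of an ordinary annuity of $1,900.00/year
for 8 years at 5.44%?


Formula: PV = PMT * (1 - (1+r)^(-n)) / r
Discount factor: (1 + 0.0544)^(-8) = 0.654571
Bracket: 1 - 0.654571 = 0.345429
PV = $1,900.00 * 0.345429 / 0.0544 = $12,064.61

$12,064.61


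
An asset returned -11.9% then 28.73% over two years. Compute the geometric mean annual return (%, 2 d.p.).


Formula: Geometric mean = ((1+r1)*(1+r2))^(1/2) - 1
Product: (1 + -0.119) * (1 + 0.2873) = 0.881 * 1.2873 = 1.134111
Square root: 1.134111^0.5 = 1.064947
Geometric mean = 1.064947 - 1 = 0.064947
As percentage: 6.49%

6.49%


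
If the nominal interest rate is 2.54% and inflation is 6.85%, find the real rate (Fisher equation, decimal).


Formula: (1 + r_real) = (1 + r_nom) / (1 + inflation)
Substituting: (1 + r_real) = 1.0254 / 1.0685
(1 + r_real) = 0.959663
r_real = 0.959663 - 1 = -0.040337

-0.040337


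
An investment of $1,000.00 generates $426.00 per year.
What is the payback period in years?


Formula: Payback = investment / annual cash flow
Substituting: Payback = $1,000.00 / $426.00
Payback = 2.3474 years

2.3474 years


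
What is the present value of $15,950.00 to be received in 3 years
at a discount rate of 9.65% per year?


Formula: PV = FV / (1 + r)^n
Substituting: PV = $15,950.00 / (1 + 0.0965)^3
Discount factor: (1.0965)^3 = 1.318335
PV = $15,950.00 / 1.318335 = $12,098.59

$12,098.59


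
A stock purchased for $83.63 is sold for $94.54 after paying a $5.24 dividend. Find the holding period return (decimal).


Formula: HPR = (P1 - P0 + D) / P0
Gain: $94.54 - $83.63 + $5.24 = $16.15
HPR = $16.15 / $83.63 = 0.1931

0.1931


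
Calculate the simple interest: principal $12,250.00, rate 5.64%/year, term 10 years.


Formula: I = P * r * t
Substituting: I = $12,250.00 * 0.0564 * 10
Step: I = $12,250.00 * 0.564
I = $6,909.00

$6,909.00


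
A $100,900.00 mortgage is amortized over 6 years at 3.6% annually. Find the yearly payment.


Formula: PMT = PV * r / (1 - (1+r)^(-n))
Denominator: 1 - (1 + 0.036)^(-6) = 0.191199
Numerator: $100,900.00 * 0.036 = 3632.4
PMT = 3632.4 / 0.191199 = $18,997.97

$18,997.97


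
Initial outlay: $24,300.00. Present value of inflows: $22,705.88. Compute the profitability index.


Formula: PI = PV(cash flows) / initial investment
Substituting: PI = $22,705.88 / $24,300.00
PI = 0.9344

0.9344


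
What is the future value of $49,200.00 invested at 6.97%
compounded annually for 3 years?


Formula: FV = P * (1 + r)^n
Substituting: FV = $49,200.00 * (1 + 0.0697)^3
Growth factor: (1.0697)^3 = 1.224013
FV = $49,200.00 * 1.224013 = $60,221.43

$60,221.43


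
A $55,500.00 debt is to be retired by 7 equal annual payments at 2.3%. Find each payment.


Formula: PMT = PV * r / (1 - (1+r)^(-n))
Denominator: 1 - (1 + 0.023)^(-7) = 0.147154
Numerator: $55,500.00 * 0.023 = 1276.5
PMT = 1276.5 / 0.147154 = $8,674.58

$8,674.58


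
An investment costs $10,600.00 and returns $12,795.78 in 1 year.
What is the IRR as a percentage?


Formula: IRR = C1/C0 - 1
Substituting: IRR = $12,795.78 / $10,600.00 - 1
Ratio: 1.207149 - 1 = 0.207149
IRR = 20.7149%

20.7149%


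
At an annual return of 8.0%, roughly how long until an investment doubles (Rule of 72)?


Formula: Years ≈ 72 / r
Substituting: Years ≈ 72 / 8.0
Years ≈ 9.0

9.0 years


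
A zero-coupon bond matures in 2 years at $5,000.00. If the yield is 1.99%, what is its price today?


Formula: Price = FV / (1 + r)^n
Substituting: Price = $5,000.00 / (1 + 0.0199)^2
Discount factor: (1.0199)^2 = 1.040196
Price = $5,000.00 / 1.040196 = $4,806.79

$4,806.79


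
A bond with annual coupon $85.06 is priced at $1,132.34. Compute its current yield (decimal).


Formula: Current yield = annual coupon / price
Substituting: CY = $85.06 / $1,132.34
CY = 0.075119

0.075119


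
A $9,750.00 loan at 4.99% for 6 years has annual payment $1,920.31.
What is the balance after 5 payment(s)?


Formula: Balance = PV*(1+r)^k - PMT*((1+r)^k - 1)/r
Growth: (1 + 0.0499)^5 = 1.275674
Accumulated factor: ((1+r)^k - 1)/r = 5.524528
Balance = $9,750.00 * 1.275674 - $1,920.31 * 5.524528
Balance = $1,829.02

$1,829.02


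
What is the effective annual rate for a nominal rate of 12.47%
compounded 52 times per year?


Formula: EAR = (1 + r/m)^m - 1
Period rate: r/m = 0.1247 / 52 = 0.002398
Compounding: (1 + 0.002398)^52 = 1.132639
EAR = 1.132639 - 1 = 0.132639

0.132639


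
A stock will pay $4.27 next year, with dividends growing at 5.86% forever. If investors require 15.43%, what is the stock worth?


Formula: P = D1 / (r - g)
Spread: r - g = 0.1543 - 0.0586 = 0.0957
Substituting: P = $4.27 / 0.0957
P = $44.62

$44.62


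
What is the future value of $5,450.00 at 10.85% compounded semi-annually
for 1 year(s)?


Formula: FV = P * (1 + r/m)^(m*t)
Period rate: r/m = 0.1085 / 2 = 0.05425
Total periods: m*t = 2 * 1 = 2
Growth factor: (1 + 0.05425)^2 = 1.111443
FV = $5,450.00 * 1.111443 = $6,057.36

$6,057.36


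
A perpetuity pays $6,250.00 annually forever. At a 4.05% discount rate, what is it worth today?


Formula: PV = C / r
Substituting: PV = $6,250.00 / 0.0405
PV = $154,320.99

$154,320.99


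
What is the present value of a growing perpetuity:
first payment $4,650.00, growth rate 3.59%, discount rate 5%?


Formula: PV = C / (r - g)
Spread: r - g = 0.05 - 0.0359 = 0.0141
Substituting: PV = $4,650.00 / 0.0141
PV = $329,787.23

$329,787.23


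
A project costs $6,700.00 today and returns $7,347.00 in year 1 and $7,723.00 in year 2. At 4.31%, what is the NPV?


Formula: NPV = C0 + C1/(1+r) + C2/(1+r)^2
Discount C1: $7,347.00 / (1 + 0.0431) = $7,043.43
Discount C2: $7,723.00 / (1 + 0.0431)^2 = $7,097.97
NPV = -$6,700.00 + $7,043.43 + $7,097.97 = $7,441.40

$7,441.40


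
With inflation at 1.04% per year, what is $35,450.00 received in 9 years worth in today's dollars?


Formula: Real value = nominal / (1 + inflation)^years
Price level: (1 + 0.0104)^9 = 1.09759
Real value = $35,450.00 / 1.09759 = $32,298.04

$32,298.04


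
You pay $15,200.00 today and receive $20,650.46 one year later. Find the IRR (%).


Formula: IRR = C1/C0 - 1
Substituting: IRR = $20,650.46 / $15,200.00 - 1
Ratio: 1.358583 - 1 = 0.358583
IRR = 35.8583%

35.8583%


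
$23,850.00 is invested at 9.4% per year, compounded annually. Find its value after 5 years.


Formula: FV = P * (1 + r)^n
Substituting: FV = $23,850.00 * (1 + 0.094)^5
Growth factor: (1.094)^5 = 1.567064
FV = $23,850.00 * 1.567064 = $37,374.47

$37,374.47


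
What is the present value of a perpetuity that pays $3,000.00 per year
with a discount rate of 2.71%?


Formula: PV = C / r
Substituting: PV = $3,000.00 / 0.0271
PV = $110,701.11

$110,701.11


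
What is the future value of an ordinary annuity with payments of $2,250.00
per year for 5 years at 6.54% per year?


Formula: FV = PMT * ((1+r)^n - 1) / r
Growth factor: (1 + 0.0654)^5 = 1.372662
Numerator: 1.372662 - 1 = 0.372662
FV = $2,250.00 * 0.372662 / 0.0654 = $12,820.92

$12,820.92


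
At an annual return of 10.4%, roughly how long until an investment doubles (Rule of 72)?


Formula: Years ≈ 72 / r
Substituting: Years ≈ 72 / 10.4
Years ≈ 6.9

6.9 years


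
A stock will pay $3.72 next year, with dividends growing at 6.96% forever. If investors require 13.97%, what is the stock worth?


Formula: P = D1 / (r - g)
Spread: r - g = 0.1397 - 0.0696 = 0.0701
Substituting: P = $3.72 / 0.0701
P = $53.07

$53.07


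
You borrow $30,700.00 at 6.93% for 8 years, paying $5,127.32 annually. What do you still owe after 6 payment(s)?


Formula: Balance = PV*(1+r)^k - PMT*((1+r)^k - 1)/r
Growth: (1 + 0.0693)^6 = 1.494849
Accumulated factor: ((1+r)^k - 1)/r = 7.140682
Balance = $30,700.00 * 1.494849 - $5,127.32 * 7.140682
Balance = $9,279.31

$9,279.31


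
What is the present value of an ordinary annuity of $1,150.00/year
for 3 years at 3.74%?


Formula: PV = PMT * (1 - (1+r)^(-n)) / r
Discount factor: (1 + 0.0374)^(-3) = 0.895697
Bracket: 1 - 0.895697 = 0.104303
PV = $1,150.00 * 0.104303 / 0.0374 = $3,207.17

$3,207.17


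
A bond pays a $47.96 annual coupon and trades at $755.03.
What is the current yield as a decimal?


Formula: Current yield = annual coupon / price
Substituting: CY = $47.96 / $755.03
CY = 0.063521

0.063521


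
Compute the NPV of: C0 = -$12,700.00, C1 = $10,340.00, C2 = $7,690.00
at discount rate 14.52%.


Formula: NPV = C0 + C1/(1+r) + C2/(1+r)^2
Discount C1: $10,340.00 / (1 + 0.1452) = $9,028.99
Discount C2: $7,690.00 / (1 + 0.1452)^2 = $5,863.59
NPV = -$12,700.00 + $9,028.99 + $5,863.59 = $2,192.58

$2,192.58


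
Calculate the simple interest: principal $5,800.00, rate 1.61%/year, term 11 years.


Formula: I = P * r * t
Substituting: I = $5,800.00 * 0.0161 * 11
Step: I = $5,800.00 * 0.1771
I = $1,027.18

$1,027.18


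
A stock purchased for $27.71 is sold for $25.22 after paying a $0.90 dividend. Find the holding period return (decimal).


Formula: HPR = (P1 - P0 + D) / P0
Gain: $25.22 - $27.71 + $0.90 = -$1.59
HPR = -$1.59 / $27.71 = -0.0574

-0.0574


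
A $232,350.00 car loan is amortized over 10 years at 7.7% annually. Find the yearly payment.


Formula: PMT = PV * r / (1 - (1+r)^(-n))
Denominator: 1 - (1 + 0.077)^(-10) = 0.523741
Numerator: $232,350.00 * 0.077 = 17890.95
PMT = 17890.95 / 0.523741 = $34,159.90

$34,159.90


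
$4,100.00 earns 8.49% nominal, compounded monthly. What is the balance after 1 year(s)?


Formula: FV = P * (1 + r/m)^(m*t)
Period rate: r/m = 0.0849 / 12 = 0.007075
Total periods: m*t = 12 * 1 = 12
Growth factor: (1 + 0.007075)^12 = 1.088283
FV = $4,100.00 * 1.088283 = $4,461.96

$4,461.96


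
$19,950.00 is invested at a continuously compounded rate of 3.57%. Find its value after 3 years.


Formula: FV = P * e^(r*t)
Exponent: r*t = 0.0357 * 3 = 0.1071
e^(0.1071) = 1.113046
FV = $19,950.00 * 1.113046 = $22,205.26

$22,205.26


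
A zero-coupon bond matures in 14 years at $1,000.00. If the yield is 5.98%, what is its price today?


Formula: Price = FV / (1 + r)^n
Substituting: Price = $1,000.00 / (1 + 0.0598)^14
Discount factor: (1.0598)^14 = 2.254939
Price = $1,000.00 / 2.254939 = $443.47

$443.47


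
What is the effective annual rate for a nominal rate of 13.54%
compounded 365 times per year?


Formula: EAR = (1 + r/m)^m - 1
Period rate: r/m = 0.1354 / 365 = 0.000371
Compounding: (1 + 0.000371)^365 = 1.144966
EAR = 1.144966 - 1 = 0.144966

0.144966


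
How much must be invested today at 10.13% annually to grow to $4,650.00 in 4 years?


Formula: PV = FV / (1 + r)^n
Substituting: PV = $4,650.00 / (1 + 0.1013)^4
Discount factor: (1.1013)^4 = 1.471033
PV = $4,650.00 / 1.471033 = $3,161.04

$3,161.04


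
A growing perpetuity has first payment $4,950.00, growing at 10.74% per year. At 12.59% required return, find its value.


Formula: PV = C / (r - g)
Spread: r - g = 0.1259 - 0.1074 = 0.0185
Substituting: PV = $4,950.00 / 0.0185
PV = $267,567.57

$267,567.57


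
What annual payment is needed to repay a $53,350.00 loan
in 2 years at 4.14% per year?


Formula: PMT = PV * r / (1 - (1+r)^(-n))
Denominator: 1 - (1 + 0.0414)^(-2) = 0.077928
Numerator: $53,350.00 * 0.0414 = 2208.69
PMT = 2208.69 / 0.077928 = $28,342.72

$28,342.72


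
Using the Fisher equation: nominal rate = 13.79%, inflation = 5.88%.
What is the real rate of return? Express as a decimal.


Formula: (1 + r_real) = (1 + r_nom) / (1 + inflation)
Substituting: (1 + r_real) = 1.1379 / 1.0588
(1 + r_real) = 1.074707
r_real = 1.074707 - 1 = 0.074707

0.074707


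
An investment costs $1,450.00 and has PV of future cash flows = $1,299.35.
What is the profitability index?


Formula: PI = PV(cash flows) / initial investment
Substituting: PI = $1,299.35 / $1,450.00
PI = 0.8961

0.8961


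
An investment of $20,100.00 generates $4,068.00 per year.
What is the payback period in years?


Formula: Payback = investment / annual cash flow
Substituting: Payback = $20,100.00 / $4,068.00
Payback = 4.941 years

4.941 years


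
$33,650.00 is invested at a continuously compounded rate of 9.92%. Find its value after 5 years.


Formula: FV = P * e^(r*t)
Exponent: r*t = 0.0992 * 5 = 0.496
e^(0.496) = 1.64214
FV = $33,650.00 * 1.64214 = $55,258.00

$55,258.00


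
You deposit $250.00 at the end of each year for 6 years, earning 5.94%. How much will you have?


Formula: FV = PMT * ((1+r)^n - 1) / r
Growth factor: (1 + 0.0594)^6 = 1.413708
Numerator: 1.413708 - 1 = 0.413708
FV = $250.00 * 0.413708 / 0.0594 = $1,741.20

$1,741.20


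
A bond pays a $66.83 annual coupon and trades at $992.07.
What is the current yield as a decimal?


Formula: Current yield = annual coupon / price
Substituting: CY = $66.83 / $992.07
CY = 0.067364

0.067364


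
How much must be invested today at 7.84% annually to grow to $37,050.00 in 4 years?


Formula: PV = FV / (1 + r)^n
Substituting: PV = $37,050.00 / (1 + 0.0784)^4
Discount factor: (1.0784)^4 = 1.352445
PV = $37,050.00 / 1.352445 = $27,394.84

$27,394.84


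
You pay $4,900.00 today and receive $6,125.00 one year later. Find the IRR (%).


Formula: IRR = C1/C0 - 1
Substituting: IRR = $6,125.00 / $4,900.00 - 1
Ratio: 1.25 - 1 = 0.25
IRR = 25.0%

25.0%


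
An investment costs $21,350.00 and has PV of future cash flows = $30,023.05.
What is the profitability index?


Formula: PI = PV(cash flows) / initial investment
Substituting: PI = $30,023.05 / $21,350.00
PI = 1.4062

1.4062


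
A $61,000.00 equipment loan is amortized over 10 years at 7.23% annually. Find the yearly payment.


Formula: PMT = PV * r / (1 - (1+r)^(-n))
Denominator: 1 - (1 + 0.0723)^(-10) = 0.50245
Numerator: $61,000.00 * 0.0723 = 4410.3
PMT = 4410.3 / 0.50245 = $8,777.59

$8,777.59


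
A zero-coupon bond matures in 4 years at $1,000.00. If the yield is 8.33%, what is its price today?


Formula: Price = FV / (1 + r)^n
Substituting: Price = $1,000.00 / (1 + 0.0833)^4
Discount factor: (1.0833)^4 = 1.377194
Price = $1,000.00 / 1.377194 = $726.11

$726.11


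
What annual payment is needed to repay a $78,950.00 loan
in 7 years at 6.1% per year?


Formula: PMT = PV * r / (1 - (1+r)^(-n))
Denominator: 1 - (1 + 0.061)^(-7) = 0.339318
Numerator: $78,950.00 * 0.061 = 4815.95
PMT = 4815.95 / 0.339318 = $14,193.02

$14,193.02


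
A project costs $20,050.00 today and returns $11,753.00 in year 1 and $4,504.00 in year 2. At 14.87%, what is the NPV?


Formula: NPV = C0 + C1/(1+r) + C2/(1+r)^2
Discount C1: $11,753.00 / (1 + 0.1487) = $10,231.57
Discount C2: $4,504.00 / (1 + 0.1487)^2 = $3,413.38
NPV = -$20,050.00 + $10,231.57 + $3,413.38 = -$6,405.05

-$6,405.05


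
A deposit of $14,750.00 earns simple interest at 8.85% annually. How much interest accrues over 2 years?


Formula: I = P * r * t
Substituting: I = $14,750.00 * 0.0885 * 2
Step: I = $14,750.00 * 0.177
I = $2,610.75

$2,610.75


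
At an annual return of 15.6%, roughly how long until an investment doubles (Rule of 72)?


Formula: Years ≈ 72 / r
Substituting: Years ≈ 72 / 15.6
Years ≈ 4.6

4.6 years


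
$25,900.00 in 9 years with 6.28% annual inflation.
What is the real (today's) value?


Formula: Real value = nominal / (1 + inflation)^years
Price level: (1 + 0.0628)^9 = 1.730071
Real value = $25,900.00 / 1.730071 = $14,970.48

$14,970.48


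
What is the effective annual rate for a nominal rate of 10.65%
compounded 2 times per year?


Formula: EAR = (1 + r/m)^m - 1
Period rate: r/m = 0.1065 / 2 = 0.05325
Compounding: (1 + 0.05325)^2 = 1.109336
EAR = 1.109336 - 1 = 0.109336

0.109336


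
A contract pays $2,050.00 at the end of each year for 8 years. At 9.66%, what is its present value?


Formula: PV = PMT * (1 - (1+r)^(-n)) / r
Discount factor: (1 + 0.0966)^(-8) = 0.478205
Bracket: 1 - 0.478205 = 0.521795
PV = $2,050.00 * 0.521795 / 0.0966 = $11,073.29

$11,073.29


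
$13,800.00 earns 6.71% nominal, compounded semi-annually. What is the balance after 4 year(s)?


Formula: FV = P * (1 + r/m)^(m*t)
Period rate: r/m = 0.0671 / 2 = 0.03355
Total periods: m*t = 2 * 4 = 8
Growth factor: (1 + 0.03355)^8 = 1.302123
FV = $13,800.00 * 1.302123 = $17,969.29

$17,969.29


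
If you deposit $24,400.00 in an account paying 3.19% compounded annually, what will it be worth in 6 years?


Formula: FV = P * (1 + r)^n
Substituting: FV = $24,400.00 * (1 + 0.0319)^6
Growth factor: (1.0319)^6 = 1.207329
FV = $24,400.00 * 1.207329 = $29,458.83

$29,458.83


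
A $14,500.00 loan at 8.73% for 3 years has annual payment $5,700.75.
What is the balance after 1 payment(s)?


Formula: Balance = PV*(1+r)^k - PMT*((1+r)^k - 1)/r
Growth: (1 + 0.0873)^1 = 1.0873
Accumulated factor: ((1+r)^k - 1)/r = 1.0
Balance = $14,500.00 * 1.0873 - $5,700.75 * 1.0
Balance = $10,065.10

$10,065.10


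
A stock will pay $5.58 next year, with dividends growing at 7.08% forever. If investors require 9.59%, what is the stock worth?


Formula: P = D1 / (r - g)
Spread: r - g = 0.0959 - 0.0708 = 0.0251
Substituting: P = $5.58 / 0.0251
P = $222.31

$222.31


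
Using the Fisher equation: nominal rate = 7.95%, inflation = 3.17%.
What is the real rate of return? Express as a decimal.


Formula: (1 + r_real) = (1 + r_nom) / (1 + inflation)
Substituting: (1 + r_real) = 1.0795 / 1.0317
(1 + r_real) = 1.046331
r_real = 1.046331 - 1 = 0.046331

0.046331


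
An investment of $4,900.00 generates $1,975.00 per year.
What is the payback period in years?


Formula: Payback = investment / annual cash flow
Substituting: Payback = $4,900.00 / $1,975.00
Payback = 2.481 years

2.481 years


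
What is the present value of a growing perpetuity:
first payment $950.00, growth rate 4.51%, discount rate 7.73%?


Formula: PV = C / (r - g)
Spread: r - g = 0.0773 - 0.0451 = 0.0322
Substituting: PV = $950.00 / 0.0322
PV = $29,503.11

$29,503.11


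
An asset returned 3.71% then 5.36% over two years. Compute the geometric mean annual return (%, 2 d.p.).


Formula: Geometric mean = ((1+r1)*(1+r2))^(1/2) - 1
Product: (1 + 0.0371) * (1 + 0.0536) = 1.0371 * 1.0536 = 1.092689
Square root: 1.092689^0.5 = 1.045317
Geometric mean = 1.045317 - 1 = 0.045317
As percentage: 4.53%

4.53%


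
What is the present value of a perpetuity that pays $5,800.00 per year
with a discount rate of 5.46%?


Formula: PV = C / r
Substituting: PV = $5,800.00 / 0.0546
PV = $106,227.11

$106,227.11


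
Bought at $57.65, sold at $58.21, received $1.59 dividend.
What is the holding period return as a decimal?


Formula: HPR = (P1 - P0 + D) / P0
Gain: $58.21 - $57.65 + $1.59 = $2.15
HPR = $2.15 / $57.65 = 0.0373

0.0373


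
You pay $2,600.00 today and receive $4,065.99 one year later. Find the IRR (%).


Formula: IRR = C1/C0 - 1
Substituting: IRR = $4,065.99 / $2,600.00 - 1
Ratio: 1.563842 - 1 = 0.563842
IRR = 56.3842%

56.3842%


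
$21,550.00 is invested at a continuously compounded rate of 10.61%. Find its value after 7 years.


Formula: FV = P * e^(r*t)
Exponent: r*t = 0.1061 * 7 = 0.7427
e^(0.7427) = 2.101602
FV = $21,550.00 * 2.101602 = $45,289.53

$45,289.53


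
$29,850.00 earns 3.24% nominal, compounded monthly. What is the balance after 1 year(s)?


Formula: FV = P * (1 + r/m)^(m*t)
Period rate: r/m = 0.0324 / 12 = 0.0027
Total periods: m*t = 12 * 1 = 12
Growth factor: (1 + 0.0027)^12 = 1.032885
FV = $29,850.00 * 1.032885 = $30,831.63

$30,831.63


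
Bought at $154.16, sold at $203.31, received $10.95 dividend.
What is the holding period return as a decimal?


Formula: HPR = (P1 - P0 + D) / P0
Gain: $203.31 - $154.16 + $10.95 = $60.10
HPR = $60.10 / $154.16 = 0.3899

0.3899


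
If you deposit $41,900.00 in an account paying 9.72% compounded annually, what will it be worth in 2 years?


Formula: FV = P * (1 + r)^n
Substituting: FV = $41,900.00 * (1 + 0.0972)^2
Growth factor: (1.0972)^2 = 1.203848
FV = $41,900.00 * 1.203848 = $50,441.22

$50,441.22


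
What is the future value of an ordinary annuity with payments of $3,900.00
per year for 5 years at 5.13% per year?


Formula: FV = PMT * ((1+r)^n - 1) / r
Growth factor: (1 + 0.0513)^5 = 1.284202
Numerator: 1.284202 - 1 = 0.284202
FV = $3,900.00 * 0.284202 / 0.0513 = $21,606.00

$21,606.00


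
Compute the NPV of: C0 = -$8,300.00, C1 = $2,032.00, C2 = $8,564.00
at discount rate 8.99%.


Formula: NPV = C0 + C1/(1+r) + C2/(1+r)^2
Discount C1: $2,032.00 / (1 + 0.0899) = $1,864.39
Discount C2: $8,564.00 / (1 + 0.0899)^2 = $7,209.47
NPV = -$8,300.00 + $1,864.39 + $7,209.47 = $773.86

$773.86


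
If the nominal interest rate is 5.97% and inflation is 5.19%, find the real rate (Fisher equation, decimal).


Formula: (1 + r_real) = (1 + r_nom) / (1 + inflation)
Substituting: (1 + r_real) = 1.0597 / 1.0519
(1 + r_real) = 1.007415
r_real = 1.007415 - 1 = 0.007415

0.007415


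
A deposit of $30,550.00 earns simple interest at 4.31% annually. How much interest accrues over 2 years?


Formula: I = P * r * t
Substituting: I = $30,550.00 * 0.0431 * 2
Step: I = $30,550.00 * 0.0862
I = $2,633.41

$2,633.41


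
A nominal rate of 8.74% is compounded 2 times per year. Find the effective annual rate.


Formula: EAR = (1 + r/m)^m - 1
Period rate: r/m = 0.0874 / 2 = 0.0437
Compounding: (1 + 0.0437)^2 = 1.08931
EAR = 1.08931 - 1 = 0.08931

0.08931


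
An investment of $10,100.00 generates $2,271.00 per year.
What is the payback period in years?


Formula: Payback = investment / annual cash flow
Substituting: Payback = $10,100.00 / $2,271.00
Payback = 4.4474 years

4.4474 years


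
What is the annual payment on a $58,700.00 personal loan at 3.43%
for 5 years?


Formula: PMT = PV * r / (1 - (1+r)^(-n))
Denominator: 1 - (1 + 0.0343)^(-5) = 0.155174
Numerator: $58,700.00 * 0.0343 = 2013.41
PMT = 2013.41 / 0.155174 = $12,975.19

$12,975.19


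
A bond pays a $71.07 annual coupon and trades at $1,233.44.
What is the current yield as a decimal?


Formula: Current yield = annual coupon / price
Substituting: CY = $71.07 / $1,233.44
CY = 0.057619

0.057619


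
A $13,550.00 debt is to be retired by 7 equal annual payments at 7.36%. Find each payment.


Formula: PMT = PV * r / (1 - (1+r)^(-n))
Denominator: 1 - (1 + 0.0736)^(-7) = 0.391721
Numerator: $13,550.00 * 0.0736 = 997.28
PMT = 997.28 / 0.391721 = $2,545.89

$2,545.89


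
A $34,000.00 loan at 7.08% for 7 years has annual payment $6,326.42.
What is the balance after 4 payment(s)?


Formula: Balance = PV*(1+r)^k - PMT*((1+r)^k - 1)/r
Growth: (1 + 0.0708)^4 = 1.314721
Accumulated factor: ((1+r)^k - 1)/r = 4.445205
Balance = $34,000.00 * 1.314721 - $6,326.42 * 4.445205
Balance = $16,578.26

$16,578.26


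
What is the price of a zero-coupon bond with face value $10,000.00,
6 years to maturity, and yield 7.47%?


Formula: Price = FV / (1 + r)^n
Substituting: Price = $10,000.00 / (1 + 0.0747)^6
Discount factor: (1.0747)^6 = 1.540719
Price = $10,000.00 / 1.540719 = $6,490.48

$6,490.48


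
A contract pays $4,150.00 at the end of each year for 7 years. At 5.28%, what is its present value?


Formula: PV = PMT * (1 - (1+r)^(-n)) / r
Discount factor: (1 + 0.0528)^(-7) = 0.697556
Bracket: 1 - 0.697556 = 0.302444
PV = $4,150.00 * 0.302444 / 0.0528 = $23,771.67

$23,771.67


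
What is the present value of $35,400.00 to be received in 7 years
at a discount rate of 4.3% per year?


Formula: PV = FV / (1 + r)^n
Substituting: PV = $35,400.00 / (1 + 0.043)^7
Discount factor: (1.043)^7 = 1.342735
PV = $35,400.00 / 1.342735 = $26,364.11

$26,364.11


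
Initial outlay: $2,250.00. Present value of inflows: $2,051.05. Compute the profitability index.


Formula: PI = PV(cash flows) / initial investment
Substituting: PI = $2,051.05 / $2,250.00
PI = 0.9116

0.9116


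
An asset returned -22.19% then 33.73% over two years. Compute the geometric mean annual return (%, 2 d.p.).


Formula: Geometric mean = ((1+r1)*(1+r2))^(1/2) - 1
Product: (1 + -0.2219) * (1 + 0.3373) = 0.7781 * 1.3373 = 1.040553
Square root: 1.040553^0.5 = 1.020075
Geometric mean = 1.020075 - 1 = 0.020075
As percentage: 2.01%

2.01%


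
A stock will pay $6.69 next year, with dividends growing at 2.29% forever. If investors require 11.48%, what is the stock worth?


Formula: P = D1 / (r - g)
Spread: r - g = 0.1148 - 0.0229 = 0.0919
Substituting: P = $6.69 / 0.0919
P = $72.80

$72.80


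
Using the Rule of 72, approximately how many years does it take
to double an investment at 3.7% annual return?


Formula: Years ≈ 72 / r
Substituting: Years ≈ 72 / 3.7
Years ≈ 19.5

19.5 years


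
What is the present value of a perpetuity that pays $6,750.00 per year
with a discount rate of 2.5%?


Formula: PV = C / r
Substituting: PV = $6,750.00 / 0.025
PV = $270,000.00

$270,000.00


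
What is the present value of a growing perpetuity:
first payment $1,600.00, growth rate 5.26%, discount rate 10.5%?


Formula: PV = C / (r - g)
Spread: r - g = 0.105 - 0.0526 = 0.0524
Substituting: PV = $1,600.00 / 0.0524
PV = $30,534.35

$30,534.35


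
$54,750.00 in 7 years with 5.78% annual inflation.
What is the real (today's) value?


Formula: Real value = nominal / (1 + inflation)^years
Price level: (1 + 0.0578)^7 = 1.481921
Real value = $54,750.00 / 1.481921 = $36,945.30

$36,945.30


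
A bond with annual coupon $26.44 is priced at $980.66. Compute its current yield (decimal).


Formula: Current yield = annual coupon / price
Substituting: CY = $26.44 / $980.66
CY = 0.026961

0.026961


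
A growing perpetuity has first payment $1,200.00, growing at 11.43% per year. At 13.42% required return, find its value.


Formula: PV = C / (r - g)
Spread: r - g = 0.1342 - 0.1143 = 0.0199
Substituting: PV = $1,200.00 / 0.0199
PV = $60,301.51

$60,301.51


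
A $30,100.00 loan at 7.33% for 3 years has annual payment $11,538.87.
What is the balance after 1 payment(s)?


Formula: Balance = PV*(1+r)^k - PMT*((1+r)^k - 1)/r
Growth: (1 + 0.0733)^1 = 1.0733
Accumulated factor: ((1+r)^k - 1)/r = 1.0
Balance = $30,100.00 * 1.0733 - $11,538.87 * 1.0
Balance = $20,767.46

$20,767.46


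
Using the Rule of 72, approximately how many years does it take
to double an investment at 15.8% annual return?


Formula: Years ≈ 72 / r
Substituting: Years ≈ 72 / 15.8
Years ≈ 4.6

4.6 years


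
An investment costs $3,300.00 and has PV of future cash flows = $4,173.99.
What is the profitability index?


Formula: PI = PV(cash flows) / initial investment
Substituting: PI = $4,173.99 / $3,300.00
PI = 1.2648

1.2648


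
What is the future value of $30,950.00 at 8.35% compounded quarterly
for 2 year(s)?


Formula: FV = P * (1 + r/m)^(m*t)
Period rate: r/m = 0.0835 / 4 = 0.020875
Total periods: m*t = 4 * 2 = 8
Growth factor: (1 + 0.020875)^8 = 1.179724
FV = $30,950.00 * 1.179724 = $36,512.47

$36,512.47


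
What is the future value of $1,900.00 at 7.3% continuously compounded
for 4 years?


Formula: FV = P * e^(r*t)
Exponent: r*t = 0.073 * 4 = 0.292
e^(0.292) = 1.339103
FV = $1,900.00 * 1.339103 = $2,544.30

$2,544.30


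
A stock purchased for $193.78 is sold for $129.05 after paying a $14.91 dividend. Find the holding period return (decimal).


Formula: HPR = (P1 - P0 + D) / P0
Gain: $129.05 - $193.78 + $14.91 = -$49.82
HPR = -$49.82 / $193.78 = -0.2571

-0.2571


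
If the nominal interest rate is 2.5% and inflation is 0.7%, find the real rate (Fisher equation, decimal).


Formula: (1 + r_real) = (1 + r_nom) / (1 + inflation)
Substituting: (1 + r_real) = 1.025 / 1.007
(1 + r_real) = 1.017875
r_real = 1.017875 - 1 = 0.017875

0.017875


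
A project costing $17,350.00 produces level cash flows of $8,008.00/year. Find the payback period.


Formula: Payback = investment / annual cash flow
Substituting: Payback = $17,350.00 / $8,008.00
Payback = 2.1666 years

2.1666 years


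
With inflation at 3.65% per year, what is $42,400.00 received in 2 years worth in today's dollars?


Formula: Real value = nominal / (1 + inflation)^years
Price level: (1 + 0.0365)^2 = 1.074332
Real value = $42,400.00 / 1.074332 = $39,466.38

$39,466.38


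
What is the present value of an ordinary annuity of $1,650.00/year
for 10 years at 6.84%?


Formula: PV = PMT * (1 - (1+r)^(-n)) / r
Discount factor: (1 + 0.0684)^(-10) = 0.516014
Bracket: 1 - 0.516014 = 0.483986
PV = $1,650.00 * 0.483986 / 0.0684 = $11,675.11

$11,675.11


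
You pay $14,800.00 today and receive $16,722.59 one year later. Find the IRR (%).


Formula: IRR = C1/C0 - 1
Substituting: IRR = $16,722.59 / $14,800.00 - 1
Ratio: 1.129905 - 1 = 0.129905
IRR = 12.9905%

12.9905%


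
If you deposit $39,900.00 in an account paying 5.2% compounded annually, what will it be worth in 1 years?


Formula: FV = P * (1 + r)^n
Substituting: FV = $39,900.00 * (1 + 0.052)^1
Growth factor: (1.052)^1 = 1.052
FV = $39,900.00 * 1.052 = $41,974.80

$41,974.80


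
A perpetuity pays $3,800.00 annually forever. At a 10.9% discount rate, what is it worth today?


Formula: PV = C / r
Substituting: PV = $3,800.00 / 0.109
PV = $34,862.39

$34,862.39


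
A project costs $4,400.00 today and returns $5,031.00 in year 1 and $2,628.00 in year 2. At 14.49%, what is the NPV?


Formula: NPV = C0 + C1/(1+r) + C2/(1+r)^2
Discount C1: $5,031.00 / (1 + 0.1449) = $4,394.27
Discount C2: $2,628.00 / (1 + 0.1449)^2 = $2,004.89
NPV = -$4,400.00 + $4,394.27 + $2,004.89 = $1,999.16

$1,999.16


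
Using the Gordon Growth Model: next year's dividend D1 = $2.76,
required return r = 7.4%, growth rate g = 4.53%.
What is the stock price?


Formula: P = D1 / (r - g)
Spread: r - g = 0.074 - 0.0453 = 0.0287
Substituting: P = $2.76 / 0.0287
P = $96.17

$96.17


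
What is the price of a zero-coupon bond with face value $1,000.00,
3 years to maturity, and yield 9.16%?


Formula: Price = FV / (1 + r)^n
Substituting: Price = $1,000.00 / (1 + 0.0916)^3
Discount factor: (1.0916)^3 = 1.30074
Price = $1,000.00 / 1.30074 = $768.79

$768.79


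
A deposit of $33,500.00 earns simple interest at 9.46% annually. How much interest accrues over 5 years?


Formula: I = P * r * t
Substituting: I = $33,500.00 * 0.0946 * 5
Step: I = $33,500.00 * 0.473
I = $15,845.50

$15,845.50


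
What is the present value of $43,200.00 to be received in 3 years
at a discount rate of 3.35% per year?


Formula: PV = FV / (1 + r)^n
Substituting: PV = $43,200.00 / (1 + 0.0335)^3
Discount factor: (1.0335)^3 = 1.103904
PV = $43,200.00 / 1.103904 = $39,133.83

$39,133.83


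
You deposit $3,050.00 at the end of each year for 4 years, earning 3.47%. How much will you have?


Formula: FV = PMT * ((1+r)^n - 1) / r
Growth factor: (1 + 0.0347)^4 = 1.146193
Numerator: 1.146193 - 1 = 0.146193
FV = $3,050.00 * 0.146193 / 0.0347 = $12,849.83

$12,849.83


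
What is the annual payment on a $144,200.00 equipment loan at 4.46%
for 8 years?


Formula: PMT = PV * r / (1 - (1+r)^(-n))
Denominator: 1 - (1 + 0.0446)^(-8) = 0.294658
Numerator: $144,200.00 * 0.0446 = 6431.32
PMT = 6431.32 / 0.294658 = $21,826.40

$21,826.40


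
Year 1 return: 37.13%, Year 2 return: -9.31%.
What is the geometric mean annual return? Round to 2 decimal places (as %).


Formula: Geometric mean = ((1+r1)*(1+r2))^(1/2) - 1
Product: (1 + 0.3713) * (1 + -0.0931) = 1.3713 * 0.9069 = 1.243632
Square root: 1.243632^0.5 = 1.115182
Geometric mean = 1.115182 - 1 = 0.115182
As percentage: 11.52%

11.52%


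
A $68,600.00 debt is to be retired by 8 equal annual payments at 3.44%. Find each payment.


Formula: PMT = PV * r / (1 - (1+r)^(-n))
Denominator: 1 - (1 + 0.0344)^(-8) = 0.237057
Numerator: $68,600.00 * 0.0344 = 2359.84
PMT = 2359.84 / 0.237057 = $9,954.72

$9,954.72


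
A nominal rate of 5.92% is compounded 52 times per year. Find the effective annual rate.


Formula: EAR = (1 + r/m)^m - 1
Period rate: r/m = 0.0592 / 52 = 0.001138
Compounding: (1 + 0.001138)^52 = 1.060952
EAR = 1.060952 - 1 = 0.060952

0.060952


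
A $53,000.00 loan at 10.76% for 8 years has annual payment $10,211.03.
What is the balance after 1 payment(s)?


Formula: Balance = PV*(1+r)^k - PMT*((1+r)^k - 1)/r
Growth: (1 + 0.1076)^1 = 1.1076
Accumulated factor: ((1+r)^k - 1)/r = 1.0
Balance = $53,000.00 * 1.1076 - $10,211.03 * 1.0
Balance = $48,491.77

$48,491.77


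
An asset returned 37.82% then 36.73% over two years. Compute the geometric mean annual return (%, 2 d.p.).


Formula: Geometric mean = ((1+r1)*(1+r2))^(1/2) - 1
Product: (1 + 0.3782) * (1 + 0.3673) = 1.3782 * 1.3673 = 1.884413
Square root: 1.884413^0.5 = 1.372739
Geometric mean = 1.372739 - 1 = 0.372739
As percentage: 37.27%

37.27%


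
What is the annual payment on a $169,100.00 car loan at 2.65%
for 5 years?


Formula: PMT = PV * r / (1 - (1+r)^(-n))
Denominator: 1 - (1 + 0.0265)^(-5) = 0.122585
Numerator: $169,100.00 * 0.0265 = 4481.15
PMT = 4481.15 / 0.122585 = $36,555.56

$36,555.56


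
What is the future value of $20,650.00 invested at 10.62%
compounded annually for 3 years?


Formula: FV = P * (1 + r)^n
Substituting: FV = $20,650.00 * (1 + 0.1062)^3
Growth factor: (1.1062)^3 = 1.353633
FV = $20,650.00 * 1.353633 = $27,952.52

$27,952.52


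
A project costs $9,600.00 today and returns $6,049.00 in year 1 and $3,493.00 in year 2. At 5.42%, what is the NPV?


Formula: NPV = C0 + C1/(1+r) + C2/(1+r)^2
Discount C1: $6,049.00 / (1 + 0.0542) = $5,738.00
Discount C2: $3,493.00 / (1 + 0.0542)^2 = $3,143.06
NPV = -$9,600.00 + $5,738.00 + $3,143.06 = -$718.94

-$718.94


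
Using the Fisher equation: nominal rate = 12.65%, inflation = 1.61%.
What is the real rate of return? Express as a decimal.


Formula: (1 + r_real) = (1 + r_nom) / (1 + inflation)
Substituting: (1 + r_real) = 1.1265 / 1.0161
(1 + r_real) = 1.108651
r_real = 1.108651 - 1 = 0.108651

0.108651


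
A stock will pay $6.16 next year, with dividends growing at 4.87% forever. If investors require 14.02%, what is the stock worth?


Formula: P = D1 / (r - g)
Spread: r - g = 0.1402 - 0.0487 = 0.0915
Substituting: P = $6.16 / 0.0915
P = $67.32

$67.32


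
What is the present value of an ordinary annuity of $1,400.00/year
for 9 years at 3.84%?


Formula: PV = PMT * (1 - (1+r)^(-n)) / r
Discount factor: (1 + 0.0384)^(-9) = 0.71239
Bracket: 1 - 0.71239 = 0.28761
PV = $1,400.00 * 0.28761 / 0.0384 = $10,485.78

$10,485.78


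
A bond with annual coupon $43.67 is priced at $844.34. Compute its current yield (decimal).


Formula: Current yield = annual coupon / price
Substituting: CY = $43.67 / $844.34
CY = 0.051721

0.051721


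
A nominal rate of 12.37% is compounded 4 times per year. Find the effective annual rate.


Formula: EAR = (1 + r/m)^m - 1
Period rate: r/m = 0.1237 / 4 = 0.030925
Compounding: (1 + 0.030925)^4 = 1.129557
EAR = 1.129557 - 1 = 0.129557

0.129557


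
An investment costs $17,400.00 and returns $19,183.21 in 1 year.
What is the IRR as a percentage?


Formula: IRR = C1/C0 - 1
Substituting: IRR = $19,183.21 / $17,400.00 - 1
Ratio: 1.102483 - 1 = 0.102483
IRR = 10.2483%

10.2483%


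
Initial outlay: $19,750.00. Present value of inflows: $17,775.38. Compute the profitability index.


Formula: PI = PV(cash flows) / initial investment
Substituting: PI = $17,775.38 / $19,750.00
PI = 0.9

0.9


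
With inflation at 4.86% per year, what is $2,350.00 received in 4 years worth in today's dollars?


Formula: Real value = nominal / (1 + inflation)^years
Price level: (1 + 0.0486)^4 = 1.209037
Real value = $2,350.00 / 1.209037 = $1,943.70

$1,943.70


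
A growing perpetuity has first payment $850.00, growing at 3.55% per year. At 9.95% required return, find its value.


Formula: PV = C / (r - g)
Spread: r - g = 0.0995 - 0.0355 = 0.064
Substituting: PV = $850.00 / 0.064
PV = $13,281.25

$13,281.25


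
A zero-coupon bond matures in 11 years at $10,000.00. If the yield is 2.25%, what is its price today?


Formula: Price = FV / (1 + r)^n
Substituting: Price = $10,000.00 / (1 + 0.0225)^11
Discount factor: (1.0225)^11 = 1.277311
Price = $10,000.00 / 1.277311 = $7,828.95

$7,828.95


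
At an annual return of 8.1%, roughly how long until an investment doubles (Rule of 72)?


Formula: Years ≈ 72 / r
Substituting: Years ≈ 72 / 8.1
Years ≈ 8.9

8.9 years


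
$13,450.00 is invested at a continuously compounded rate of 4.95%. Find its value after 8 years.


Formula: FV = P * e^(r*t)
Exponent: r*t = 0.0495 * 8 = 0.396
e^(0.396) = 1.485869
FV = $13,450.00 * 1.485869 = $19,984.94

$19,984.94


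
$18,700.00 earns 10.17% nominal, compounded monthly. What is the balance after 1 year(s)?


Formula: FV = P * (1 + r/m)^(m*t)
Period rate: r/m = 0.1017 / 12 = 0.008475
Total periods: m*t = 12 * 1 = 12
Growth factor: (1 + 0.008475)^12 = 1.106577
FV = $18,700.00 * 1.106577 = $20,692.99

$20,692.99


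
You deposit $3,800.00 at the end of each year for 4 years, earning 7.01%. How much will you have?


Formula: FV = PMT * ((1+r)^n - 1) / r
Growth factor: (1 + 0.0701)^4 = 1.311286
Numerator: 1.311286 - 1 = 0.311286
FV = $3,800.00 * 0.311286 / 0.0701 = $16,874.28

$16,874.28


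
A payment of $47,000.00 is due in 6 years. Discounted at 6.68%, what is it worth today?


Formula: PV = FV / (1 + r)^n
Substituting: PV = $47,000.00 / (1 + 0.0668)^6
Discount factor: (1.0668)^6 = 1.474002
PV = $47,000.00 / 1.474002 = $31,885.98

$31,885.98


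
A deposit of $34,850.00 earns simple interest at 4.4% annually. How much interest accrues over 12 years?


Formula: I = P * r * t
Substituting: I = $34,850.00 * 0.044 * 12
Step: I = $34,850.00 * 0.528
I = $18,400.80

$18,400.80


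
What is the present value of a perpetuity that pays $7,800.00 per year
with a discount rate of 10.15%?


Formula: PV = C / r
Substituting: PV = $7,800.00 / 0.1015
PV = $76,847.29

$76,847.29


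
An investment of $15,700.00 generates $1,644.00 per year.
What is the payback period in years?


Formula: Payback = investment / annual cash flow
Substituting: Payback = $15,700.00 / $1,644.00
Payback = 9.5499 years

9.5499 years


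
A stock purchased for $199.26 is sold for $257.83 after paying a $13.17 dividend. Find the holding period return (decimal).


Formula: HPR = (P1 - P0 + D) / P0
Gain: $257.83 - $199.26 + $13.17 = $71.74
HPR = $71.74 / $199.26 = 0.36

0.36


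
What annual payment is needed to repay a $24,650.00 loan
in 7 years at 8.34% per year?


Formula: PMT = PV * r / (1 - (1+r)^(-n))
Denominator: 1 - (1 + 0.0834)^(-7) = 0.429208
Numerator: $24,650.00 * 0.0834 = 2055.81
PMT = 2055.81 / 0.429208 = $4,789.78

$4,789.78


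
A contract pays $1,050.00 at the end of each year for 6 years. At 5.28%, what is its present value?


Formula: PV = PMT * (1 - (1+r)^(-n)) / r
Discount factor: (1 + 0.0528)^(-6) = 0.734387
Bracket: 1 - 0.734387 = 0.265613
PV = $1,050.00 * 0.265613 / 0.0528 = $5,282.08

$5,282.08


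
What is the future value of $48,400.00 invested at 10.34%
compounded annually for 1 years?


Formula: FV = P * (1 + r)^n
Substituting: FV = $48,400.00 * (1 + 0.1034)^1
Growth factor: (1.1034)^1 = 1.1034
FV = $48,400.00 * 1.1034 = $53,404.56

$53,404.56


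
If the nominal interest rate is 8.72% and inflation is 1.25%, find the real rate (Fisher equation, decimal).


Formula: (1 + r_real) = (1 + r_nom) / (1 + inflation)
Substituting: (1 + r_real) = 1.0872 / 1.0125
(1 + r_real) = 1.073778
r_real = 1.073778 - 1 = 0.073778

0.073778


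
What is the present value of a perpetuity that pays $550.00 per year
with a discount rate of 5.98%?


Formula: PV = C / r
Substituting: PV = $550.00 / 0.0598
PV = $9,197.32

$9,197.32


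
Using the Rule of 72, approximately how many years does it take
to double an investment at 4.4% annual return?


Formula: Years ≈ 72 / r
Substituting: Years ≈ 72 / 4.4
Years ≈ 16.4

16.4 years
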